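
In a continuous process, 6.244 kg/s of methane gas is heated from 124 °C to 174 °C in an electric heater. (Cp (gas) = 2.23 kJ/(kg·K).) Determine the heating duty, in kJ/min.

Q = 41800 kJ/min

Q = ṁ·Cp·ΔT = 6.244 × 2.23 × (174 − 124) = 696.21 kJ/s
Heating duty = 41772 kJ/min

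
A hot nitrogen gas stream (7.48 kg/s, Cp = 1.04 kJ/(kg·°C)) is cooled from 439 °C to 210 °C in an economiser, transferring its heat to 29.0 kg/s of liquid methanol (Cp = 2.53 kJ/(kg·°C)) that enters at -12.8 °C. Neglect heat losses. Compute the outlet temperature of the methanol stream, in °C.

Heat released by hot stream: Q = 7.48 × 1.04 × (439 − 210) = 1781.4 kJ/s
Energy balance on cold side (adiabatic exchanger): Q = ṁ_c·Cp_c·(T_c,out − T_c,in)
T_c,out = -12.8 + 1781.4/(29.0 × 2.53) = 11.48 °C

T_c,out = 11.5 °C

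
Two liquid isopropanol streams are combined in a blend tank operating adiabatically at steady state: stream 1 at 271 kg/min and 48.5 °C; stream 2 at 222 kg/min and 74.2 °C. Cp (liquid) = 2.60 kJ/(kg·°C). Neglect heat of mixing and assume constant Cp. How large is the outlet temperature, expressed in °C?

Energy balance with Q = 0: Σ ṁᵢCp,ᵢ(T_out − Tᵢ) = 0
T_out = Σ ṁᵢCp,ᵢTᵢ / Σ ṁᵢCp,ᵢ
      = 77001 / 1281.8 = 60.073 °C

T_out = 60.1 °C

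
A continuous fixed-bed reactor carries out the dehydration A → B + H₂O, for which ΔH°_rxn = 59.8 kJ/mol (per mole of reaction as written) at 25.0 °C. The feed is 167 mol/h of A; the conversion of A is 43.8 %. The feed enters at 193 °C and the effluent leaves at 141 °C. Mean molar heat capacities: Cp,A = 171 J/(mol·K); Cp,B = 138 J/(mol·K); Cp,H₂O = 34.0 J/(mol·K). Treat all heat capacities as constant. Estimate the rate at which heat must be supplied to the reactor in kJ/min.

Q_in = 48.3 kJ/min

Extent of reaction ξ = 0.438 × 167 = 73.146 mol/h
Reaction term: ξ·ΔH°_rxn = 73.146 × 59.8 = 4374.1 kJ/h
Sensible, feed 193→25 °C: -4797.6 kJ/h
Outlet flows (mol/h): A 93.854, B 73.146, H₂O 73.146
Sensible, products 25→141 °C: 3321.1 kJ/h
Q = ΔH = 2897.7 kJ/h = 0.8049 kW
Heat supplied = 48.294 kJ/min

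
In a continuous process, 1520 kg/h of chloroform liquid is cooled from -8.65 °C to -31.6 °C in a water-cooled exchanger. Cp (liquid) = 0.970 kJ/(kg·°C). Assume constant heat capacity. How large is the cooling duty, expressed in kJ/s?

Q = ṁ·Cp·ΔT = 1520 × 0.970 × (-31.6 − -8.65) = -33837 kJ/h
Converting: 33837 / 3600 s = 9.3993 kW

Q_c = 9.40 kJ/s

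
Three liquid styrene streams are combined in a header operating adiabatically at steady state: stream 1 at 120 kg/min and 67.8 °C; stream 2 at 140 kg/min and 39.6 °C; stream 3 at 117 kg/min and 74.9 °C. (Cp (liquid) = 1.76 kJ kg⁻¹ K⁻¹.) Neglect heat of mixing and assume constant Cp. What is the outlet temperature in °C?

Adiabatic, steady state ⇒ Σ ṁᵢCp,ᵢ(T_out − Tᵢ) = 0
T_out = Σ ṁᵢCp,ᵢTᵢ / Σ ṁᵢCp,ᵢ
      = 39500 / 663.52 = 59.531 °C

T_out = 59.5 °C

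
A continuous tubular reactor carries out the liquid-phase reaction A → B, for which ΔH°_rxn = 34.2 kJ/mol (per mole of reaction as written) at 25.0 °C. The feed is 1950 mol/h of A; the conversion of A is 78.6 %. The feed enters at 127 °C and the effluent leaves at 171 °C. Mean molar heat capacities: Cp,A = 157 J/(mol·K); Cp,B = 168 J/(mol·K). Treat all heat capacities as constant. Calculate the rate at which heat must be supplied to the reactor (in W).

Extent of reaction ξ = 0.786 × 1950 = 1532.7 mol/h
Reaction term: ξ·ΔH°_rxn = 1532.7 × 34.2 = 52418 kJ/h
Sensible, feed 127→25 °C: -31227 kJ/h
Outlet flows (mol/h): A 417.3, B 1532.7
Sensible, products 25→171 °C: 47159 kJ/h
Q = ΔH = 68350 kJ/h = 18.986 kW
Heat supplied = 18986 W

Q_in = 19000 W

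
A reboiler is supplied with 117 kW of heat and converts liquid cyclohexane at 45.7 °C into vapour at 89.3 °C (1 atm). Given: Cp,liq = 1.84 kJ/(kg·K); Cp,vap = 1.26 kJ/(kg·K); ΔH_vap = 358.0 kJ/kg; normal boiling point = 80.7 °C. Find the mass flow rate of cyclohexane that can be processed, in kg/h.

Δh = 1.84×(80.7−45.7) + 358.0 + 1.26×(89.3−80.7) = 433.24 kJ/kg
Q = 117 kW = 117 kJ/s = 421200 kJ/h
ṁ = Q/Δh = 421200 / 433.24 = 972.22 kg/h

ṁ = 972 kg/h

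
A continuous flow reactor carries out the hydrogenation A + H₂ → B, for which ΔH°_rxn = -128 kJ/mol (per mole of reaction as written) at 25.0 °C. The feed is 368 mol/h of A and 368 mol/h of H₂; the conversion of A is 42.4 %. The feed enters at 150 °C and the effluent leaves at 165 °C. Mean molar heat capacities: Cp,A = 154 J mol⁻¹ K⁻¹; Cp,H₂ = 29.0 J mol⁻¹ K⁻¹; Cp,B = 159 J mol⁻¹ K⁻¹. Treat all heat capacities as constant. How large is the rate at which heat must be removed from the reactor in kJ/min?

Q_out = 325 kJ/min

Extent of reaction ξ = 0.424 × 368 = 156.03 mol/h
Reaction term: ξ·ΔH°_rxn = 156.03 × -128 = -19972 kJ/h
Sensible, feed 150→25 °C: -8418 kJ/h
Outlet flows (mol/h): A 211.97, H₂ 211.97, B 156.03
Sensible, products 25→165 °C: 8903.9 kJ/h
Q = ΔH = -19486 kJ/h = -5.4128 kW
Heat removed = 324.77 kJ/min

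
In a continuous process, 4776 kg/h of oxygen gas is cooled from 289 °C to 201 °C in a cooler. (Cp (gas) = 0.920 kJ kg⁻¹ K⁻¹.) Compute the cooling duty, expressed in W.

Q_c = 107000 W

Q = ṁ·Cp·ΔT = 4776 × 0.920 × (201 − 289) = -386660 kJ/h
Converting: 386660 / 3600 s = 107.41 kW
Cooling duty = 107410 W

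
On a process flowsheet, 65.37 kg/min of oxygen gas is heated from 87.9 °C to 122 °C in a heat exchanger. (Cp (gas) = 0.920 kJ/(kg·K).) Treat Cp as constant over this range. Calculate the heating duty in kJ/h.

Q = ṁ·Cp·ΔT = 65.37 × 0.920 × (122 − 87.9) = 2050.8 kJ/min
Converting: 2050.8 / 60 s = 34.18 kW
Heating duty = 123050 kJ/h

Q = 123000 kJ/h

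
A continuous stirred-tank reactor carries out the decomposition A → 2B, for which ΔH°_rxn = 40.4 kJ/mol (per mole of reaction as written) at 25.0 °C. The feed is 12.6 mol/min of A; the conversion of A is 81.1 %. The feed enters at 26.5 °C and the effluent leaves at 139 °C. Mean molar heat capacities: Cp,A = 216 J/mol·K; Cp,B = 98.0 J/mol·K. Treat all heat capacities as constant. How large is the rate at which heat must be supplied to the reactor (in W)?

Extent of reaction ξ = 0.811 × 12.6 = 10.219 mol/min
Reaction term: ξ·ΔH°_rxn = 10.219 × 40.4 = 412.83 kJ/min
Sensible, feed 26.5→25 °C: -4.0824 kJ/min
Outlet flows (mol/min): A 2.3814, B 20.437
Sensible, products 25→139 °C: 286.96 kJ/min
Q = ΔH = 695.71 kJ/min = 11.595 kW
Heat supplied = 11595 W

Q_in = 11600 W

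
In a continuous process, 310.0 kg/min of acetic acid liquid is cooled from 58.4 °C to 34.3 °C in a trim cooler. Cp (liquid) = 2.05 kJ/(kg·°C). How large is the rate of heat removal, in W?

Q = ṁ·Cp·ΔT = 310.0 × 2.05 × (34.3 − 58.4) = -15316 kJ/min
Converting: 15316 / 60 s = 255.26 kW
Cooling duty = 255260 W

Q_c = 255000 W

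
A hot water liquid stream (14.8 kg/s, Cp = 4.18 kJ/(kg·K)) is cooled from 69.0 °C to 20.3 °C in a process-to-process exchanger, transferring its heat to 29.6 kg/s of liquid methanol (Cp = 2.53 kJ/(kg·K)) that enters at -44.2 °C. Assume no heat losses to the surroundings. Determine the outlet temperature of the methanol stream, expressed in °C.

T_c,out = -3.97 °C

Heat released by hot stream: Q = 14.8 × 4.18 × (69.0 − 20.3) = 3012.8 kJ/s
Energy balance on cold side (adiabatic exchanger): Q = ṁ_c·Cp_c·(T_c,out − T_c,in)
T_c,out = -44.2 + 3012.8/(29.6 × 2.53) = -3.9696 °C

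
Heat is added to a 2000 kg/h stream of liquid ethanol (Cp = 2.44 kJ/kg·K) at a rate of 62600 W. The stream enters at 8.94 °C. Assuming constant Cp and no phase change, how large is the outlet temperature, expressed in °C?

T_out = 55.1 °C

Q = 62600 W = 225360 kJ/h
ΔT = Q/(ṁ·Cp) = 225360/(2000×2.44) = 46.18 K
T_out = 8.94 + 46.18 = 55.12 °C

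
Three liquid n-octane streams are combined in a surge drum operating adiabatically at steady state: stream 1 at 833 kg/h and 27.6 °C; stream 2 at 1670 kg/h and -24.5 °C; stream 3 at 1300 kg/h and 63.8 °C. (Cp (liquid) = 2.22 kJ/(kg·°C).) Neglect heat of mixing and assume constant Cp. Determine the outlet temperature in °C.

Energy balance with Q = 0: Σ ṁᵢCp,ᵢ(T_out − Tᵢ) = 0
T_out = Σ ṁᵢCp,ᵢTᵢ / Σ ṁᵢCp,ᵢ
      = 144340 / 8442.7 = 17.096 °C

T_out = 17.1 °C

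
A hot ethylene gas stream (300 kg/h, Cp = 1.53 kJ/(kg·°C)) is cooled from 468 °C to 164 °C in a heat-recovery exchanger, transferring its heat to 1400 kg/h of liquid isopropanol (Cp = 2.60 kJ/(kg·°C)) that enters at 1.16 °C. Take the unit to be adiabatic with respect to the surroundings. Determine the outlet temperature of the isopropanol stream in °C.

T_c,out = 39.5 °C

Heat released by hot stream: Q = 300 × 1.53 × (468 − 164) = 139540 kJ/h
Energy balance on cold side (adiabatic exchanger): Q = ṁ_c·Cp_c·(T_c,out − T_c,in)
T_c,out = 1.16 + 139540/(1400 × 2.60) = 39.494 °C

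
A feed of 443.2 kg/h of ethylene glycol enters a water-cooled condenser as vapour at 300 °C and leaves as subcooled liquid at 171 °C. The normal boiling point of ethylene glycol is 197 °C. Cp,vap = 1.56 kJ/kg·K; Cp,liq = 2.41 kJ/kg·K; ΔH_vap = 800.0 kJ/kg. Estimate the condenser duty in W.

vapour 300→197 °C: -160.68 kJ/kg
condensation at 197 °C: -800 kJ/kg
liquid 197→171 °C: -62.66 kJ/kg
Δh = -160.68 + -800 + -62.66 = -1023.3 kJ/kg
Q = ṁ·Δh = 443.2 kg/h × -1023.3 kJ/kg = -453540 kJ/h
|Q| = 125.98 kW = 125980 W

Q_c = 126000 W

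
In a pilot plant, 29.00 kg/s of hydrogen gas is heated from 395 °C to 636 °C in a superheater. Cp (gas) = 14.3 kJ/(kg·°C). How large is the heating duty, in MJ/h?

Q = ṁ·Cp·ΔT = 29.00 × 14.3 × (636 − 395) = 99943 kJ/s
Heating duty = 359790 MJ/h

Q = 360000 MJ/h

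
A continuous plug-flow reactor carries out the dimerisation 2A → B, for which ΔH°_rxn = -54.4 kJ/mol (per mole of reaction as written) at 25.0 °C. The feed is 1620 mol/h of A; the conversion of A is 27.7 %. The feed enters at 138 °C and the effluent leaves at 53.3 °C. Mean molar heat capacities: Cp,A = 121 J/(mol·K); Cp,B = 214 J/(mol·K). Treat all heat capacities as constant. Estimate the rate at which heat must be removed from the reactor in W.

Q_out = 8050 W

Extent of reaction ξ = 0.277 × 1620 / 2 = 224.37 mol/h
Reaction term: ξ·ΔH°_rxn = 224.37 × -54.4 = -12206 kJ/h
Sensible, feed 138→25 °C: -22150 kJ/h
Outlet flows (mol/h): A 1171.3, B 224.37
Sensible, products 25→53.3 °C: 5369.6 kJ/h
Q = ΔH = -28986 kJ/h = -8.0518 kW
Heat removed = 8051.8 W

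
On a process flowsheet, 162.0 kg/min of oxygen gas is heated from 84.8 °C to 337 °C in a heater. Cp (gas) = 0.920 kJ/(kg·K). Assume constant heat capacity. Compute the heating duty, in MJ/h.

Q = 2260 MJ/h

Q = ṁ·Cp·ΔT = 162.0 × 0.920 × (337 − 84.8) = 37588 kJ/min
Converting: 37588 / 60 s = 626.46 kW
Heating duty = 2255.3 MJ/h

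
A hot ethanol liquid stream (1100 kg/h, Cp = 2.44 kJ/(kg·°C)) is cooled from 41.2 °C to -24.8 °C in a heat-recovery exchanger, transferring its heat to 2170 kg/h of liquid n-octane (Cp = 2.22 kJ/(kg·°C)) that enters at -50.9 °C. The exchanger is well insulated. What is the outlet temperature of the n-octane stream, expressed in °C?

T_c,out = -14.1 °C

Heat released by hot stream: Q = 1100 × 2.44 × (41.2 − -24.8) = 177140 kJ/h
Energy balance on cold side (adiabatic exchanger): Q = ṁ_c·Cp_c·(T_c,out − T_c,in)
T_c,out = -50.9 + 177140/(2170 × 2.22) = -14.128 °C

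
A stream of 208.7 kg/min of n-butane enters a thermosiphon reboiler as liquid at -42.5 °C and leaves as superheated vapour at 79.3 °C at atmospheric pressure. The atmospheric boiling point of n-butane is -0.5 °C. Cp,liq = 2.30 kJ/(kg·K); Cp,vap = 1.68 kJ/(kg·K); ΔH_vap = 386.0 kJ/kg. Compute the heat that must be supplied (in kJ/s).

liquid -42.5→-0.5 °C: 96.6 kJ/kg
vaporisation at -0.5 °C: 386 kJ/kg
vapour -0.5→79.3 °C: 134.06 kJ/kg
Δh = 96.6 + 386 + 134.06 = 616.66 kJ/kg
Q = ṁ·Δh = 208.7 kg/min × 616.66 kJ/kg = 128700 kJ/min
|Q| = 2145 kW

Q = 2140 kJ/s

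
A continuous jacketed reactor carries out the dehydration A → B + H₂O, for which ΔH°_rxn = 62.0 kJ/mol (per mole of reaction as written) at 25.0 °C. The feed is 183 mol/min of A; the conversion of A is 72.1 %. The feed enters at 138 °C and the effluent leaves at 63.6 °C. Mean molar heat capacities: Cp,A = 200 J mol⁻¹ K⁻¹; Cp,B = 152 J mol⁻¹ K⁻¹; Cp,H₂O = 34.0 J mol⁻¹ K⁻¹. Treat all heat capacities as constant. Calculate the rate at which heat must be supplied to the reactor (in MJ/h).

Q_in = 323 MJ/h

Extent of reaction ξ = 0.721 × 183 = 131.94 mol/min
Reaction term: ξ·ΔH°_rxn = 131.94 × 62.0 = 8180.5 kJ/min
Sensible, feed 138→25 °C: -4135.8 kJ/min
Outlet flows (mol/min): A 51.057, B 131.94, H₂O 131.94
Sensible, products 25→63.6 °C: 1341.5 kJ/min
Q = ΔH = 5386.1 kJ/min = 89.769 kW
Heat supplied = 323.17 MJ/h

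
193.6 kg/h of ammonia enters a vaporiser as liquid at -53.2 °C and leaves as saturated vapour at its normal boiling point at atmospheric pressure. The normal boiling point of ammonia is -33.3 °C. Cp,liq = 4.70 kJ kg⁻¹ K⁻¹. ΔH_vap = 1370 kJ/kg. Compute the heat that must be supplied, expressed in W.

Q = 78700 W

liquid -53.2→-33.3 °C: 93.53 kJ/kg
vaporisation at -33.3 °C: 1370 kJ/kg
Δh = 93.53 + 1370 = 1463.5 kJ/kg
Q = ṁ·Δh = 193.6 kg/h × 1463.5 kJ/kg = 283340 kJ/h
|Q| = 78.705 kW = 78705 W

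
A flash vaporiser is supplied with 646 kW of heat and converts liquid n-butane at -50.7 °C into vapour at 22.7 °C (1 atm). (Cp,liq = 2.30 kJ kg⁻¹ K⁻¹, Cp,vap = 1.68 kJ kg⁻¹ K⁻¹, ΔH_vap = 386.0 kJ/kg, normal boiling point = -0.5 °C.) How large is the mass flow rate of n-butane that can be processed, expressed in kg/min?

ṁ = 71.7 kg/min

Δh = 2.30×(-0.5−-50.7) + 386.0 + 1.68×(22.7−-0.5) = 540.44 kJ/kg
Q = 646 kW = 646 kJ/s = 38760 kJ/min
ṁ = Q/Δh = 38760 / 540.44 = 71.72 kg/min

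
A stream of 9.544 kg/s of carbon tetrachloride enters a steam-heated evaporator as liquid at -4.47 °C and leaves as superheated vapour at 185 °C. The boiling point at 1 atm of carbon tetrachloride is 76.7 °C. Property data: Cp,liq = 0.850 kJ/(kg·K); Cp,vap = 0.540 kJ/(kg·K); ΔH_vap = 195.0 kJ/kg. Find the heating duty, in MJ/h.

liquid -4.47→76.7 °C: 68.995 kJ/kg
vaporisation at 76.7 °C: 195 kJ/kg
vapour 76.7→185 °C: 58.482 kJ/kg
Δh = 68.995 + 195 + 58.482 = 322.48 kJ/kg
Q = ṁ·Δh = 9.544 kg/s × 322.48 kJ/kg = 3077.7 kJ/s
|Q| = 3077.7 kW = 11080 MJ/h

Q = 11100 MJ/h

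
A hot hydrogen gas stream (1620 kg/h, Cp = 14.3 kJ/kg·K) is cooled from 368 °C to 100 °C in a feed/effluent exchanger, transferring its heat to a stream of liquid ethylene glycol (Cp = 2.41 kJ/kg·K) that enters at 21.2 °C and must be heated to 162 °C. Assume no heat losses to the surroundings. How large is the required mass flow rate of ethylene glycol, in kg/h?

ṁ_c = 18300 kg/h

Heat released by hot stream: Q = 1620 × 14.3 × (368 − 100) = 6.2085e+06 kJ/h
Energy balance on cold side (adiabatic exchanger): Q = ṁ_c·Cp_c·(T_c,out − T_c,in)
ṁ_c = 6.2085e+06 / [2.41 × (162 − 21.2)] = 18296 kg/h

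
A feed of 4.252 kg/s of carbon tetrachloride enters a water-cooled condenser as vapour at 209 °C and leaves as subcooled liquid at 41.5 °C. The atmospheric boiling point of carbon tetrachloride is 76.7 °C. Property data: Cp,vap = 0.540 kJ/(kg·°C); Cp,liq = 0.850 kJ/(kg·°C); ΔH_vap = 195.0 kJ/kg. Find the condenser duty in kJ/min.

vapour 209→76.7 °C: -71.442 kJ/kg
condensation at 76.7 °C: -195 kJ/kg
liquid 76.7→41.5 °C: -29.92 kJ/kg
Δh = -71.442 + -195 + -29.92 = -296.36 kJ/kg
Q = ṁ·Δh = 4.252 kg/s × -296.36 kJ/kg = -1260.1 kJ/s
|Q| = 1260.1 kW = 75608 kJ/min

Q_c = 75600 kJ/min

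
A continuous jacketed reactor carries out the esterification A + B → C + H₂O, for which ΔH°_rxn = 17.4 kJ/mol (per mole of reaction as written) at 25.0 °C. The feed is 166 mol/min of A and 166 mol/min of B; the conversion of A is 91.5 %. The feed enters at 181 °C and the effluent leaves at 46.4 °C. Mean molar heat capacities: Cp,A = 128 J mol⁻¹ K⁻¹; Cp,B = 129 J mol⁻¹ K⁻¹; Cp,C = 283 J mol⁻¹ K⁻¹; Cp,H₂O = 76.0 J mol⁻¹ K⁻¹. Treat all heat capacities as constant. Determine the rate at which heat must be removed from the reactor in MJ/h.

Extent of reaction ξ = 0.915 × 166 = 151.89 mol/min
Reaction term: ξ·ΔH°_rxn = 151.89 × 17.4 = 2642.9 kJ/min
Sensible, feed 181→25 °C: -6655.3 kJ/min
Outlet flows (mol/min): A 14.11, B 14.11, C 151.89, H₂O 151.89
Sensible, products 25→46.4 °C: 1244.5 kJ/min
Q = ΔH = -2767.9 kJ/min = -46.131 kW
Heat removed = 166.07 MJ/h

Q_out = 166 MJ/h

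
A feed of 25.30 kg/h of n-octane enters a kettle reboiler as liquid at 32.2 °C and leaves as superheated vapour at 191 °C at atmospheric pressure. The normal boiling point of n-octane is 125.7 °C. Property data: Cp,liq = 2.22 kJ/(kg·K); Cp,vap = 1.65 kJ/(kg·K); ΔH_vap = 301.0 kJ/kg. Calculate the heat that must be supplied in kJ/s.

liquid 32.2→125.7 °C: 207.57 kJ/kg
vaporisation at 125.7 °C: 301 kJ/kg
vapour 125.7→191 °C: 107.74 kJ/kg
Δh = 207.57 + 301 + 107.74 = 616.32 kJ/kg
Q = ṁ·Δh = 25.30 kg/h × 616.32 kJ/kg = 15593 kJ/h
|Q| = 4.3313 kW

Q = 4.33 kJ/s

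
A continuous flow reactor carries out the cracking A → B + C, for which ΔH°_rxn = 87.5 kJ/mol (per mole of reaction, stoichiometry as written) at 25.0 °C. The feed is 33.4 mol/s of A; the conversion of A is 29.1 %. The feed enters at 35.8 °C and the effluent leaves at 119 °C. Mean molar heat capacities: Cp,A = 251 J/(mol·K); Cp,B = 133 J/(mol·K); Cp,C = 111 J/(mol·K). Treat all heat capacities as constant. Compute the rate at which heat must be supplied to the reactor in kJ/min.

Extent of reaction ξ = 0.291 × 33.4 = 9.7194 mol/s
Reaction term: ξ·ΔH°_rxn = 9.7194 × 87.5 = 850.45 kJ/s
Sensible, feed 35.8→25 °C: -90.541 kJ/s
Outlet flows (mol/s): A 23.681, B 9.7194, C 9.7194
Sensible, products 25→119 °C: 781.64 kJ/s
Q = ΔH = 1541.6 kJ/s = 1541.6 kW
Heat supplied = 92493 kJ/min

Q_in = 92500 kJ/min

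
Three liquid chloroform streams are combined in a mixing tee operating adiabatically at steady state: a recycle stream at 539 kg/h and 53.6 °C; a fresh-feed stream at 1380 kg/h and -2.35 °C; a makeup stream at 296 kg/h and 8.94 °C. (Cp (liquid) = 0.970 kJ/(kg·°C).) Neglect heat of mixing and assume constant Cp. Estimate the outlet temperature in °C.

T_out = 12.8 °C

Adiabatic, steady state ⇒ Σ ṁᵢCp,ᵢ(T_out − Tᵢ) = 0
Σ ṁᵢCp,ᵢTᵢ = 539×0.970×53.6 + 1380×0.970×-2.35 + 296×0.970×8.94 = 27445
Σ ṁᵢCp,ᵢ = 539×0.970 + 1380×0.970 + 296×0.970 = 2148.6
T_out = 27445 / 2148.6 = 12.774 °C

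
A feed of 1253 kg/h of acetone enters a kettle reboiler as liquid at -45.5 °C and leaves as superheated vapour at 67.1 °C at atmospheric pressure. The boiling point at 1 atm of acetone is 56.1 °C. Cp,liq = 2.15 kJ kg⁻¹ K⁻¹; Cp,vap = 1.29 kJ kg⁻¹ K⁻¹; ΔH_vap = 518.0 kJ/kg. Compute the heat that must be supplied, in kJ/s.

liquid -45.5→56.1 °C: 218.44 kJ/kg
vaporisation at 56.1 °C: 518 kJ/kg
vapour 56.1→67.1 °C: 14.19 kJ/kg
Δh = 218.44 + 518 + 14.19 = 750.63 kJ/kg
Q = ṁ·Δh = 1253 kg/h × 750.63 kJ/kg = 940540 kJ/h
|Q| = 261.26 kW

Q = 261 kJ/s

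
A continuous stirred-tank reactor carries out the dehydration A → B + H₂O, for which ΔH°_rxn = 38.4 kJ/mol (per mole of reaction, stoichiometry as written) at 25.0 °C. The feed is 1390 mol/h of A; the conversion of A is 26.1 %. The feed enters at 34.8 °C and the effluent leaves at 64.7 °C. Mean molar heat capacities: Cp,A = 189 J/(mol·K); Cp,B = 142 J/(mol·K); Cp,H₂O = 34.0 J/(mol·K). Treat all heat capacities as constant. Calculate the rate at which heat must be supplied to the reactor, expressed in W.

Extent of reaction ξ = 0.261 × 1390 = 362.79 mol/h
Reaction term: ξ·ΔH°_rxn = 362.79 × 38.4 = 13931 kJ/h
Sensible, feed 34.8→25 °C: -2574.6 kJ/h
Outlet flows (mol/h): A 1027.2, B 362.79, H₂O 362.79
Sensible, products 25→64.7 °C: 10242 kJ/h
Q = ΔH = 21599 kJ/h = 5.9997 kW
Heat supplied = 5999.7 W

Q_in = 6000 W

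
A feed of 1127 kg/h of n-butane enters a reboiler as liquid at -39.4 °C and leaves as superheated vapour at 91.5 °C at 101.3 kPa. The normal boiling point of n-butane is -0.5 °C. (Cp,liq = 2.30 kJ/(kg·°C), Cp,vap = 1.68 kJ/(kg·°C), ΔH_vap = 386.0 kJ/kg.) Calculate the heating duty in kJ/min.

Q = 11800 kJ/min

liquid -39.4→-0.5 °C: 89.47 kJ/kg
vaporisation at -0.5 °C: 386 kJ/kg
vapour -0.5→91.5 °C: 154.56 kJ/kg
Δh = 89.47 + 386 + 154.56 = 630.03 kJ/kg
Q = ṁ·Δh = 1127 kg/h × 630.03 kJ/kg = 710040 kJ/h
|Q| = 197.23 kW = 11834 kJ/min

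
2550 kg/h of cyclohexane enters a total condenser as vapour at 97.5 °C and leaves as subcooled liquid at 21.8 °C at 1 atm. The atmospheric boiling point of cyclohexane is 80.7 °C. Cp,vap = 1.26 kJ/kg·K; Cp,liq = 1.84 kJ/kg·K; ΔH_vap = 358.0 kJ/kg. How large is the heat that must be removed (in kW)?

vapour 97.5→80.7 °C: -21.168 kJ/kg
condensation at 80.7 °C: -358 kJ/kg
liquid 80.7→21.8 °C: -108.38 kJ/kg
Δh = -21.168 + -358 + -108.38 = -487.54 kJ/kg
Q = ṁ·Δh = 2550 kg/h × -487.54 kJ/kg = -1.2432e+06 kJ/h
|Q| = 345.34 kW

Q_c = 345 kW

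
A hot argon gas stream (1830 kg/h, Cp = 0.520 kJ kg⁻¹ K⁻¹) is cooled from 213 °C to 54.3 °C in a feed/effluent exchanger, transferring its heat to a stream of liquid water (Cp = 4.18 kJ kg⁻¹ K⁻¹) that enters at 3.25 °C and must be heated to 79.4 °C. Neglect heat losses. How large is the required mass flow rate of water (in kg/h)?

Heat released by hot stream: Q = 1830 × 0.520 × (213 − 54.3) = 151020 kJ/h
Energy balance on cold side (adiabatic exchanger): Q = ṁ_c·Cp_c·(T_c,out − T_c,in)
ṁ_c = 151020 / [4.18 × (79.4 − 3.25)] = 474.44 kg/h

ṁ_c = 474 kg/h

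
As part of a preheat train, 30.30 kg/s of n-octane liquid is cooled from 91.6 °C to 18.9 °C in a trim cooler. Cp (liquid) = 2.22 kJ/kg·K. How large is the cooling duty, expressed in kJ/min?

Q_c = 293000 kJ/min

Q = ṁ·Cp·ΔT = 30.30 × 2.22 × (18.9 − 91.6) = -4890.2 kJ/s
Cooling duty = 293410 kJ/min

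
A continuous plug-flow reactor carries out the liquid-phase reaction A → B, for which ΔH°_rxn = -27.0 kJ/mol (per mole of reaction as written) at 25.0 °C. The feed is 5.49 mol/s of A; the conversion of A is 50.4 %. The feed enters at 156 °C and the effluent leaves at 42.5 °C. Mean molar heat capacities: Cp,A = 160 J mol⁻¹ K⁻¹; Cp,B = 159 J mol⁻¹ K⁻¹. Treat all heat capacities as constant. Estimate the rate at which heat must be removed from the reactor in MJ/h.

Q_out = 628 MJ/h

Extent of reaction ξ = 0.504 × 5.49 = 2.767 mol/s
Reaction term: ξ·ΔH°_rxn = 2.767 × -27.0 = -74.708 kJ/s
Sensible, feed 156→25 °C: -115.07 kJ/s
Outlet flows (mol/s): A 2.723, B 2.767
Sensible, products 25→42.5 °C: 15.324 kJ/s
Q = ΔH = -174.45 kJ/s = -174.45 kW
Heat removed = 628.04 MJ/h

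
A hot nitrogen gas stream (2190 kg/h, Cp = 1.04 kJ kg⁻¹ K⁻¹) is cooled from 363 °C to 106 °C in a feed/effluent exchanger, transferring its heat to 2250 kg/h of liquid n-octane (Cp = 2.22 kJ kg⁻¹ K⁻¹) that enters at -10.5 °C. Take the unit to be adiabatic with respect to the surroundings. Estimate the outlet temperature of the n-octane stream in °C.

Heat released by hot stream: Q = 2190 × 1.04 × (363 − 106) = 585340 kJ/h
Energy balance on cold side (adiabatic exchanger): Q = ṁ_c·Cp_c·(T_c,out − T_c,in)
T_c,out = -10.5 + 585340/(2250 × 2.22) = 106.69 °C

T_c,out = 107 °C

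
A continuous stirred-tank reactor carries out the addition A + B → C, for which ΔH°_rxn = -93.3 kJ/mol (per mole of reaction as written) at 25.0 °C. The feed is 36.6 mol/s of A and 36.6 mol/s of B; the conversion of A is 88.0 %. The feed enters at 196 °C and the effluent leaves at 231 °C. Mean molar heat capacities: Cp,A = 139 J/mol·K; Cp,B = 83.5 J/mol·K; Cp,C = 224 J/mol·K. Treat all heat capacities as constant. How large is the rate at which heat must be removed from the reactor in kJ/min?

Q_out = 163000 kJ/min

Extent of reaction ξ = 0.880 × 36.6 = 32.208 mol/s
Reaction term: ξ·ΔH°_rxn = 32.208 × -93.3 = -3005 kJ/s
Sensible, feed 196→25 °C: -1392.5 kJ/s
Outlet flows (mol/s): A 4.392, B 4.392, C 32.208
Sensible, products 25→231 °C: 1687.5 kJ/s
Q = ΔH = -2710 kJ/s = -2710 kW
Heat removed = 162600 kJ/min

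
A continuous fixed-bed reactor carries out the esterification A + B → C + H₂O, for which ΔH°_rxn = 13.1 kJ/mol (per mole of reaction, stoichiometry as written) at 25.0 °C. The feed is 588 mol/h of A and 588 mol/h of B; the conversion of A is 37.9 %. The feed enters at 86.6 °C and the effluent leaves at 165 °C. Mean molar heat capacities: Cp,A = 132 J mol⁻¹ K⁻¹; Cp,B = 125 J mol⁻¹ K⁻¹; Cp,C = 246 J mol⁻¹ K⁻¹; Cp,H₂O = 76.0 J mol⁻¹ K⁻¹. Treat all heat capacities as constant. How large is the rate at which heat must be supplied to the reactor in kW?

Extent of reaction ξ = 0.379 × 588 = 222.85 mol/h
Reaction term: ξ·ΔH°_rxn = 222.85 × 13.1 = 2919.4 kJ/h
Sensible, feed 86.6→25 °C: -9308.7 kJ/h
Outlet flows (mol/h): A 365.15, B 365.15, C 222.85, H₂O 222.85
Sensible, products 25→165 °C: 23184 kJ/h
Q = ΔH = 16795 kJ/h = 4.6652 kW
Heat supplied = 4.6652 kW

Q_in = 4.67 kW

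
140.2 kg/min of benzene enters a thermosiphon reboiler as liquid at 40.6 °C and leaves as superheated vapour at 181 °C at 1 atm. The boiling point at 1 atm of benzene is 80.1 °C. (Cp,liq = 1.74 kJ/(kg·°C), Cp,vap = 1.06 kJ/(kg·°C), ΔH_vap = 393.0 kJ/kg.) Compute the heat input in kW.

Q = 1330 kW

liquid 40.6→80.1 °C: 68.73 kJ/kg
vaporisation at 80.1 °C: 393 kJ/kg
vapour 80.1→181 °C: 106.95 kJ/kg
Δh = 68.73 + 393 + 106.95 = 568.68 kJ/kg
Q = ṁ·Δh = 140.2 kg/min × 568.68 kJ/kg = 79729 kJ/min
|Q| = 1328.8 kW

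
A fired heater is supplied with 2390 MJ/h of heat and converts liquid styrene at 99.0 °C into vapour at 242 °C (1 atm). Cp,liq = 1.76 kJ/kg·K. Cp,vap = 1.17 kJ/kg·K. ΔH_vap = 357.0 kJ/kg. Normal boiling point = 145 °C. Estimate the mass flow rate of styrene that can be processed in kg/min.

ṁ = 72.2 kg/min

Δh = 1.76×(145−99.0) + 357.0 + 1.17×(242−145) = 551.45 kJ/kg
Q = 2390 MJ/h = 663.89 kJ/s = 39833 kJ/min
ṁ = Q/Δh = 39833 / 551.45 = 72.234 kg/min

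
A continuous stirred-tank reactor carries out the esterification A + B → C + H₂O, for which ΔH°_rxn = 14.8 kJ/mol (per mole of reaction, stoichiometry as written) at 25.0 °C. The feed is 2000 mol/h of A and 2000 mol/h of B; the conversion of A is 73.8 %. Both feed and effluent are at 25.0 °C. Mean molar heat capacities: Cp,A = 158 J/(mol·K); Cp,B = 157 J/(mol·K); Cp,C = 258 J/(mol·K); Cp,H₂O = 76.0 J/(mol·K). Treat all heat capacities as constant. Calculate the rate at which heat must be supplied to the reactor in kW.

Extent of reaction ξ = 0.738 × 2000 = 1476 mol/h
Reaction term: ξ·ΔH°_rxn = 1476 × 14.8 = 21845 kJ/h
Q = ΔH = 21845 kJ/h = 6.068 kW
Heat supplied = 6.068 kW

Q_in = 6.07 kW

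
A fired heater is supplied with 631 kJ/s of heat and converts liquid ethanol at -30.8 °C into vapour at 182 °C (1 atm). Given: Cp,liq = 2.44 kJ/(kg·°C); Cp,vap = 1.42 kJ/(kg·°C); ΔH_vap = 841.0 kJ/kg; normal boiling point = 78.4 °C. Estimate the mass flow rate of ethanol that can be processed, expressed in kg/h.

ṁ = 1810 kg/h

Δh = 2.44×(78.4−-30.8) + 841.0 + 1.42×(182−78.4) = 1254.6 kJ/kg
Q = 631 kJ/s = 631 kJ/s = 2.2716e+06 kJ/h
ṁ = Q/Δh = 2.2716e+06 / 1254.6 = 1810.7 kg/h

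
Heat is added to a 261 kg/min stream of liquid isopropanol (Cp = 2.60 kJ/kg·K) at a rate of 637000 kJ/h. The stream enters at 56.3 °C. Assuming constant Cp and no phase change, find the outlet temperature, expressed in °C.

T_out = 71.9 °C

Q = 637000 kJ/h = 10617 kJ/min
ΔT = Q/(ṁ·Cp) = 10617/(261×2.60) = 15.645 K
T_out = 56.3 + 15.645 = 71.945 °C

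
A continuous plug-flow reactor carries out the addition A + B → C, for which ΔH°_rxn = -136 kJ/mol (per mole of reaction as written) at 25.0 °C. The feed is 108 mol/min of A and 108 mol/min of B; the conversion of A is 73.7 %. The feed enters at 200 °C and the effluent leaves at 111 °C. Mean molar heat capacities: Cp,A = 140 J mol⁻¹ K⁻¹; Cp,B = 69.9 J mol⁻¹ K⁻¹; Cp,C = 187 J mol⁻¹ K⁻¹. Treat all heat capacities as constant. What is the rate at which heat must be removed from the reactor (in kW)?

Q_out = 217 kW

Extent of reaction ξ = 0.737 × 108 = 79.596 mol/min
Reaction term: ξ·ΔH°_rxn = 79.596 × -136 = -10825 kJ/min
Sensible, feed 200→25 °C: -3967.1 kJ/min
Outlet flows (mol/min): A 28.404, B 28.404, C 79.596
Sensible, products 25→111 °C: 1792.8 kJ/min
Q = ΔH = -12999 kJ/min = -216.66 kW
Heat removed = 216.66 kW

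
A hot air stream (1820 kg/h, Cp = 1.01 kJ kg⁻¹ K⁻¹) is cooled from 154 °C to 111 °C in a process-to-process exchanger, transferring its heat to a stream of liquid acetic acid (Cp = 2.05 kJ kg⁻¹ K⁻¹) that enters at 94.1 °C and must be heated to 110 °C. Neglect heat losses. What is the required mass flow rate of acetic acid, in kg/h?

Heat released by hot stream: Q = 1820 × 1.01 × (154 − 111) = 79043 kJ/h
Energy balance on cold side (adiabatic exchanger): Q = ṁ_c·Cp_c·(T_c,out − T_c,in)
ṁ_c = 79043 / [2.05 × (110 − 94.1)] = 2425 kg/h

ṁ_c = 2420 kg/h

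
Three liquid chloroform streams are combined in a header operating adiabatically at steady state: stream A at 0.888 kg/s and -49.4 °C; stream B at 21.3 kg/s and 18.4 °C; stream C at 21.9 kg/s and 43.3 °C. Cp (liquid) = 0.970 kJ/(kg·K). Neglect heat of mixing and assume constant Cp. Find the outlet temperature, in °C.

Energy balance with Q = 0: Σ ṁᵢCp,ᵢ(T_out − Tᵢ) = 0
T_out = Σ ṁᵢCp,ᵢTᵢ / Σ ṁᵢCp,ᵢ
      = 1257.4 / 42.765 = 29.403 °C

T_out = 29.4 °C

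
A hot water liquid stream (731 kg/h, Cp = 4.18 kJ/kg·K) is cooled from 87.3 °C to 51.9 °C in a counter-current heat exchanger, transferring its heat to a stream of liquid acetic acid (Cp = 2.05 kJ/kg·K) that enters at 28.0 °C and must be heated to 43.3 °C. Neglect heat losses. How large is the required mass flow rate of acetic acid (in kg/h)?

ṁ_c = 3450 kg/h

Heat released by hot stream: Q = 731 × 4.18 × (87.3 − 51.9) = 108170 kJ/h
Energy balance on cold side (adiabatic exchanger): Q = ṁ_c·Cp_c·(T_c,out − T_c,in)
ṁ_c = 108170 / [2.05 × (43.3 − 28.0)] = 3448.7 kg/h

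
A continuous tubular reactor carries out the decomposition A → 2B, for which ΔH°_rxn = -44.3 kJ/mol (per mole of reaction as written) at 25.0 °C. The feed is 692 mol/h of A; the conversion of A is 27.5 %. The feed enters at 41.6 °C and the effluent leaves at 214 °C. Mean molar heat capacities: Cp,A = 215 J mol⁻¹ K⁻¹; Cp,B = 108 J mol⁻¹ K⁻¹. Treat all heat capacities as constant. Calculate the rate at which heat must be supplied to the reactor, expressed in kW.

Extent of reaction ξ = 0.275 × 692 = 190.3 mol/h
Reaction term: ξ·ΔH°_rxn = 190.3 × -44.3 = -8430.3 kJ/h
Sensible, feed 41.6→25 °C: -2469.7 kJ/h
Outlet flows (mol/h): A 501.7, B 380.6
Sensible, products 25→214 °C: 28155 kJ/h
Q = ΔH = 17255 kJ/h = 4.7932 kW
Heat supplied = 4.7932 kW

Q_in = 4.79 kW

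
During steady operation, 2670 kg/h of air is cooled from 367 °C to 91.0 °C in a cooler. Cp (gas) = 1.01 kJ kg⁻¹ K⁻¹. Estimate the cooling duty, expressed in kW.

Q_c = 207 kW

Q = ṁ·Cp·ΔT = 2670 × 1.01 × (91.0 − 367) = -744290 kJ/h
Converting: 744290 / 3600 s = 206.75 kW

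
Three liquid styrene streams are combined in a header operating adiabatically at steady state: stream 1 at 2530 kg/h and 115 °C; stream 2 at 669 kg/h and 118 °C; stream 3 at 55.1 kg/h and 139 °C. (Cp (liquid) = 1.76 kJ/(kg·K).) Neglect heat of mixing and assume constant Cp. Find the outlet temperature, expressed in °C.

T_out = 116 °C

Adiabatic, steady state ⇒ Σ ṁᵢCp,ᵢ(T_out − Tᵢ) = 0
T_out = Σ ṁᵢCp,ᵢTᵢ / Σ ṁᵢCp,ᵢ
      = 664490 / 5727.2 = 116.02 °C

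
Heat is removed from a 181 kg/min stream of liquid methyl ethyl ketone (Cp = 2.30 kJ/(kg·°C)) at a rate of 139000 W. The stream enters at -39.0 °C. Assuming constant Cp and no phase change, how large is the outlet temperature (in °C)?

T_out = -59.0 °C

Q = 139000 W = 8340 kJ/min
ΔT = Q/(ṁ·Cp) = 8340/(181×2.30) = 20.034 K
T_out = -39.0 − 20.034 = -59.034 °C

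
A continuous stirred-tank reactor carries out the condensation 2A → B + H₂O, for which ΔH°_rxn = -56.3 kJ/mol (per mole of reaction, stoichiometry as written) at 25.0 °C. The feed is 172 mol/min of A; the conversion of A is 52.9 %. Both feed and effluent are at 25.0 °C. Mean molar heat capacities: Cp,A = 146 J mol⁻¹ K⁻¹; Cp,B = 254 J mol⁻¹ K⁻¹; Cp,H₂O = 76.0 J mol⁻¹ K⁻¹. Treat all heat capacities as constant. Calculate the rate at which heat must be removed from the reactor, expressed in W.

Q_out = 42700 W

Extent of reaction ξ = 0.529 × 172 / 2 = 45.494 mol/min
Reaction term: ξ·ΔH°_rxn = 45.494 × -56.3 = -2561.3 kJ/min
Q = ΔH = -2561.3 kJ/min = -42.689 kW
Heat removed = 42689 W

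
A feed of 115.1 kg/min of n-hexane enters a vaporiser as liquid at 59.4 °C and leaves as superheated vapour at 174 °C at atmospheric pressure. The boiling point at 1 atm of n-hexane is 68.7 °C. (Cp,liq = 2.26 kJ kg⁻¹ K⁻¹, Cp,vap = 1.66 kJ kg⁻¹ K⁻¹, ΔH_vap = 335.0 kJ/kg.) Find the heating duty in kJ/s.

Q = 1020 kJ/s

liquid 59.4→68.7 °C: 21.018 kJ/kg
vaporisation at 68.7 °C: 335 kJ/kg
vapour 68.7→174 °C: 174.8 kJ/kg
Δh = 21.018 + 335 + 174.8 = 530.82 kJ/kg
Q = ṁ·Δh = 115.1 kg/min × 530.82 kJ/kg = 61097 kJ/min
|Q| = 1018.3 kW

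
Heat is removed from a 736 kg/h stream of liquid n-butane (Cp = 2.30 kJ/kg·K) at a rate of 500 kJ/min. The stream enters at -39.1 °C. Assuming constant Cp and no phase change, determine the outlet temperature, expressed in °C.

Q = 500 kJ/min = 30000 kJ/h
ΔT = Q/(ṁ·Cp) = 30000/(736×2.30) = 17.722 K
T_out = -39.1 − 17.722 = -56.822 °C

T_out = -56.8 °C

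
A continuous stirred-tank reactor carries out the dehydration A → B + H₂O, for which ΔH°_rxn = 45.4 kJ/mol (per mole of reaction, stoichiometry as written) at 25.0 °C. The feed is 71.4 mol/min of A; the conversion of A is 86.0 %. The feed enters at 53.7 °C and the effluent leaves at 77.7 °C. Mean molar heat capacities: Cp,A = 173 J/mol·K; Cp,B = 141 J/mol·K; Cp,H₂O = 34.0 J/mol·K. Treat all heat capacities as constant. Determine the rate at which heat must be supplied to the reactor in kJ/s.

Extent of reaction ξ = 0.860 × 71.4 = 61.404 mol/min
Reaction term: ξ·ΔH°_rxn = 61.404 × 45.4 = 2787.7 kJ/min
Sensible, feed 53.7→25 °C: -354.51 kJ/min
Outlet flows (mol/min): A 9.996, B 61.404, H₂O 61.404
Sensible, products 25→77.7 °C: 657.43 kJ/min
Q = ΔH = 3090.7 kJ/min = 51.511 kW
Heat supplied = 51.511 kJ/s

Q_in = 51.5 kJ/s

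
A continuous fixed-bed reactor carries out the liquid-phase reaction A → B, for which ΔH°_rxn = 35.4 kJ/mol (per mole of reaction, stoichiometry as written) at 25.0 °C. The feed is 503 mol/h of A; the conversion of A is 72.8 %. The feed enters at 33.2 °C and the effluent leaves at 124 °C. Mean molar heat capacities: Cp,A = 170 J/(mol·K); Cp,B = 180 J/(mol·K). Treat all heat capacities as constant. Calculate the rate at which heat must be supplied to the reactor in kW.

Q_in = 5.86 kW

Extent of reaction ξ = 0.728 × 503 = 366.18 mol/h
Reaction term: ξ·ΔH°_rxn = 366.18 × 35.4 = 12963 kJ/h
Sensible, feed 33.2→25 °C: -701.18 kJ/h
Outlet flows (mol/h): A 136.82, B 366.18
Sensible, products 25→124 °C: 8828 kJ/h
Q = ΔH = 21090 kJ/h = 5.8583 kW
Heat supplied = 5.8583 kW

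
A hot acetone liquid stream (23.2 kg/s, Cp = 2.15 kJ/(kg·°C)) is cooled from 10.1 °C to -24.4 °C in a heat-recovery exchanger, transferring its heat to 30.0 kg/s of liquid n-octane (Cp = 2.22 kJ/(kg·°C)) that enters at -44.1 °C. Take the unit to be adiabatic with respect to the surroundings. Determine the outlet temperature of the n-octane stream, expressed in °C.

Heat released by hot stream: Q = 23.2 × 2.15 × (10.1 − -24.4) = 1720.9 kJ/s
Energy balance on cold side (adiabatic exchanger): Q = ṁ_c·Cp_c·(T_c,out − T_c,in)
T_c,out = -44.1 + 1720.9/(30.0 × 2.22) = -18.261 °C

T_c,out = -18.3 °C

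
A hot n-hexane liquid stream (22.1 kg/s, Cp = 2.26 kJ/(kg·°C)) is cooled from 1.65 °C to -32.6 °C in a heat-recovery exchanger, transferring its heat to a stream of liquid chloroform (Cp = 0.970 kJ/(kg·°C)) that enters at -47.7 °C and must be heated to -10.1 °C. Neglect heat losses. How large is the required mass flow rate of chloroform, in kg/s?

Heat released by hot stream: Q = 22.1 × 2.26 × (1.65 − -32.6) = 1710.7 kJ/s
Energy balance on cold side (adiabatic exchanger): Q = ṁ_c·Cp_c·(T_c,out − T_c,in)
ṁ_c = 1710.7 / [0.970 × (-10.1 − -47.7)] = 46.903 kg/s

ṁ_c = 46.9 kg/s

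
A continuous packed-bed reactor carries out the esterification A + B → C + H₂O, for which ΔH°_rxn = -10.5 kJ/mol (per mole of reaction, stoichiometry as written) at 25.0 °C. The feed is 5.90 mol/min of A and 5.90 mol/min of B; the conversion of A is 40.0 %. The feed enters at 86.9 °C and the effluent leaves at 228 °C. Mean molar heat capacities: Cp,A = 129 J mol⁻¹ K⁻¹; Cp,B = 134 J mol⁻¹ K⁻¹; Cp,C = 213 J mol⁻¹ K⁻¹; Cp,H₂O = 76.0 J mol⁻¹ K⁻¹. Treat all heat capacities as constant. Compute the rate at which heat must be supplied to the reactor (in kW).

Extent of reaction ξ = 0.400 × 5.90 = 2.36 mol/min
Reaction term: ξ·ΔH°_rxn = 2.36 × -10.5 = -24.78 kJ/min
Sensible, feed 86.9→25 °C: -96.05 kJ/min
Outlet flows (mol/min): A 3.54, B 3.54, C 2.36, H₂O 2.36
Sensible, products 25→228 °C: 327.45 kJ/min
Q = ΔH = 206.62 kJ/min = 3.4437 kW
Heat supplied = 3.4437 kW

Q_in = 3.44 kW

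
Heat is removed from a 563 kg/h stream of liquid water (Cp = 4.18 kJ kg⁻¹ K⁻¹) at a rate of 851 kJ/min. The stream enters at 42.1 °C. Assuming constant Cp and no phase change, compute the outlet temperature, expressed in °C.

Q = 851 kJ/min = 51060 kJ/h
ΔT = Q/(ṁ·Cp) = 51060/(563×4.18) = 21.697 K
T_out = 42.1 − 21.697 = 20.403 °C

T_out = 20.4 °C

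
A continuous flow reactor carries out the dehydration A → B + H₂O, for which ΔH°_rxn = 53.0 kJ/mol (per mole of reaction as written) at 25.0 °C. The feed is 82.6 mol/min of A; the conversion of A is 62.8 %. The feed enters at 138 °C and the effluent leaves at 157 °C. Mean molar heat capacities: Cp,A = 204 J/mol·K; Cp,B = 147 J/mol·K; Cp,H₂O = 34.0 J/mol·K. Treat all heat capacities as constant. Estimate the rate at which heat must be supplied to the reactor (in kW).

Extent of reaction ξ = 0.628 × 82.6 = 51.873 mol/min
Reaction term: ξ·ΔH°_rxn = 51.873 × 53.0 = 2749.3 kJ/min
Sensible, feed 138→25 °C: -1904.1 kJ/min
Outlet flows (mol/min): A 30.727, B 51.873, H₂O 51.873
Sensible, products 25→157 °C: 2066.8 kJ/min
Q = ΔH = 2911.9 kJ/min = 48.532 kW
Heat supplied = 48.532 kW

Q_in = 48.5 kW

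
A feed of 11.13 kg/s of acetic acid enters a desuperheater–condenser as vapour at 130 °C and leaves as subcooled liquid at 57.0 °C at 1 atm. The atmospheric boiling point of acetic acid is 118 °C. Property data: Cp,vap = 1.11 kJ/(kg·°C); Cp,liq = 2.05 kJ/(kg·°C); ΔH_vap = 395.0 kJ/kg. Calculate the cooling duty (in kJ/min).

vapour 130→118 °C: -13.32 kJ/kg
condensation at 118 °C: -395 kJ/kg
liquid 118→57.0 °C: -125.05 kJ/kg
Δh = -13.32 + -395 + -125.05 = -533.37 kJ/kg
Q = ṁ·Δh = 11.13 kg/s × -533.37 kJ/kg = -5936.4 kJ/s
|Q| = 5936.4 kW = 356180 kJ/min

Q_c = 356000 kJ/min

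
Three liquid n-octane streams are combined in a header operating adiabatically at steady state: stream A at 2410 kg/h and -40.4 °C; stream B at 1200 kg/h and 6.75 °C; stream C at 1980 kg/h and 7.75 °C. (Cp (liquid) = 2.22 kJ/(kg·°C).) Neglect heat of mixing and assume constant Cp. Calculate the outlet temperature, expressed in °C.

T_out = -13.2 °C

Adiabatic, steady state ⇒ Σ ṁᵢCp,ᵢ(T_out − Tᵢ) = 0
Σ ṁᵢCp,ᵢTᵢ = 2410×2.22×-40.4 + 1200×2.22×6.75 + 1980×2.22×7.75 = -164100
Σ ṁᵢCp,ᵢ = 2410×2.22 + 1200×2.22 + 1980×2.22 = 12410
T_out = -164100 / 12410 = -13.223 °C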